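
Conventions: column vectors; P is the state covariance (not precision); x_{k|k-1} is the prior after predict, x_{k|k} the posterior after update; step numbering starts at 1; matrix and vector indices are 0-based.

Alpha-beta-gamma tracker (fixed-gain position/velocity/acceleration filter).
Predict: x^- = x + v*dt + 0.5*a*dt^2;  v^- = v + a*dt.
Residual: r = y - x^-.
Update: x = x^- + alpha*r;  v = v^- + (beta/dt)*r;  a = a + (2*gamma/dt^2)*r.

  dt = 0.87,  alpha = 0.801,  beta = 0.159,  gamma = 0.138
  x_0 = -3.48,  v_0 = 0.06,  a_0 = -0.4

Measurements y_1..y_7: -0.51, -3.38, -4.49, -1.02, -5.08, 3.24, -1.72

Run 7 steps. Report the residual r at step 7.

resid = -4.3263

step 1: x_pred=-3.5792  r=3.0692  x^+=-1.1208  v^+=0.2729  a^+=0.7192
step 2: x_pred=-0.6112  r=-2.7688  x^+=-2.8290  v^+=0.3926  a^+=-0.2905
step 3: x_pred=-2.5974  r=-1.8926  x^+=-4.1134  v^+=-0.2060  a^+=-0.9806
step 4: x_pred=-4.6637  r=3.6437  x^+=-1.7451  v^+=-0.3932  a^+=0.3481
step 5: x_pred=-1.9555  r=-3.1245  x^+=-4.4582  v^+=-0.6615  a^+=-0.7913
step 6: x_pred=-5.3331  r=8.5731  x^+=1.5339  v^+=0.2170  a^+=2.3349
step 7: x_pred=2.6063  r=-4.3263  x^+=-0.8591  v^+=1.4576  a^+=0.7573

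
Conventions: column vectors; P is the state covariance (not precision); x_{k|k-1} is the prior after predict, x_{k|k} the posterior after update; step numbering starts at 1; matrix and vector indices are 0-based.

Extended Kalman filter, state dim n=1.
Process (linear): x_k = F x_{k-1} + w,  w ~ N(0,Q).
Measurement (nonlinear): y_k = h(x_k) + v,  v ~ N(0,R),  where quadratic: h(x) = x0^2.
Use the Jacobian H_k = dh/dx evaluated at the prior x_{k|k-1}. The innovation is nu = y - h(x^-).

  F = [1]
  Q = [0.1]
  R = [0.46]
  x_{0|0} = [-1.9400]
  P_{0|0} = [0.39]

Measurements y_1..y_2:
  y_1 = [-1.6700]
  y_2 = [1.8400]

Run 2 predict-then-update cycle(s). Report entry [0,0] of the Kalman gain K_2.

K[0,0] = -0.2429

step 1: x^-=[-1.9400]  P^-=[0.4900]  H_jac=[-3.8800]  S=[7.8367]  K=[-0.2426]  nu=[-5.4336]  x^+=[-0.6218]  P^+=[0.0288]
step 2: x^-=[-0.6218]  P^-=[0.1288]  H_jac=[-1.2436]  S=[0.6591]  K=[-0.2429]  nu=[1.4534]  x^+=[-0.9749]  P^+=[0.0899]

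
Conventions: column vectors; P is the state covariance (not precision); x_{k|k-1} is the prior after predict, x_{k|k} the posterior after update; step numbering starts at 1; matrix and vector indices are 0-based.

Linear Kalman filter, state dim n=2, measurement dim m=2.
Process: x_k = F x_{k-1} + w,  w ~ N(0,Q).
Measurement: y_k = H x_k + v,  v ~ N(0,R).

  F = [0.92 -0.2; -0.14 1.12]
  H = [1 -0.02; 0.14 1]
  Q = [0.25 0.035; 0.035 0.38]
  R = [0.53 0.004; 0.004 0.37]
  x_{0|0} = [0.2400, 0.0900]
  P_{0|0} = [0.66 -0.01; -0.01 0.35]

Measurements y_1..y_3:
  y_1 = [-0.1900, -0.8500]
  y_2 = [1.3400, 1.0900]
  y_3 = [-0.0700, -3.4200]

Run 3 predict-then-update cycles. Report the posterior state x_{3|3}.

x_post = [0.2901, -2.1107]

step 1: x^-=[0.2028, 0.0672]  P^-=[0.8263 -0.1390; -0.1390 0.8351]  S=[1.3622 -0.0356; -0.0356 1.1824]  K=[0.6086 -0.0014; -0.0963 0.6869]  nu=[-0.3915, -0.9456]  x^+=[-0.0341, -0.5446]  P^+=[0.3217 -0.0431; -0.0431 0.2598]
step 2: x^-=[0.0775, -0.6052]  P^-=[0.5485 -0.1103; -0.1103 0.7257]  S=[1.0832 -0.0437; -0.0437 1.0756]  K=[0.5080 -0.0105; -0.0887 0.6568]  nu=[1.2504, 1.6844]  x^+=[0.6950, 0.3901]  P^+=[0.2684 -0.0394; -0.0394 0.2482]
step 3: x^-=[0.5614, 0.3396]  P^-=[0.5016 -0.0969; -0.0969 0.7089]  S=[1.0358 -0.0366; -0.0366 1.0616]  K=[0.4859 -0.0084; -0.0842 0.6521]  nu=[-0.6246, -3.8382]  x^+=[0.2901, -2.1107]  P^+=[0.2567 -0.0371; -0.0371 0.2461]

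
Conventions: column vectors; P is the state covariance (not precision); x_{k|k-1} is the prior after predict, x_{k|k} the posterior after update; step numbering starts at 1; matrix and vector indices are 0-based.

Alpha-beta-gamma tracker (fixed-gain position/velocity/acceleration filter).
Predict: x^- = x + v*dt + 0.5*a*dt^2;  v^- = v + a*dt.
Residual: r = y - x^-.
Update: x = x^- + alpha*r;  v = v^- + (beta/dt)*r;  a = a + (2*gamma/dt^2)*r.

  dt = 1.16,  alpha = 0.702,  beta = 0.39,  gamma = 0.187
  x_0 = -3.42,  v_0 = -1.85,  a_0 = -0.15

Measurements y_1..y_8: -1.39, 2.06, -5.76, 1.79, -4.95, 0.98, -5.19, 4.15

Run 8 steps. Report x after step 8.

step 1: x_pred=-5.6669  r=4.2769  x^+=-2.6645  v^+=-0.5861  a^+=1.0387
step 2: x_pred=-2.6455  r=4.7055  x^+=0.6578  v^+=2.2009  a^+=2.3466
step 3: x_pred=4.7896  r=-10.5496  x^+=-2.6162  v^+=1.3761  a^+=-0.5856
step 4: x_pred=-1.4139  r=3.2039  x^+=0.8352  v^+=1.7740  a^+=0.3049
step 5: x_pred=3.0982  r=-8.0482  x^+=-2.5516  v^+=-0.5781  a^+=-1.9320
step 6: x_pred=-4.5221  r=5.5021  x^+=-0.6596  v^+=-0.9694  a^+=-0.4027
step 7: x_pred=-2.0552  r=-3.1348  x^+=-4.2558  v^+=-2.4906  a^+=-1.2741
step 8: x_pred=-8.0021  r=12.1521  x^+=0.5287  v^+=0.1171  a^+=2.1035

x_post = 0.5287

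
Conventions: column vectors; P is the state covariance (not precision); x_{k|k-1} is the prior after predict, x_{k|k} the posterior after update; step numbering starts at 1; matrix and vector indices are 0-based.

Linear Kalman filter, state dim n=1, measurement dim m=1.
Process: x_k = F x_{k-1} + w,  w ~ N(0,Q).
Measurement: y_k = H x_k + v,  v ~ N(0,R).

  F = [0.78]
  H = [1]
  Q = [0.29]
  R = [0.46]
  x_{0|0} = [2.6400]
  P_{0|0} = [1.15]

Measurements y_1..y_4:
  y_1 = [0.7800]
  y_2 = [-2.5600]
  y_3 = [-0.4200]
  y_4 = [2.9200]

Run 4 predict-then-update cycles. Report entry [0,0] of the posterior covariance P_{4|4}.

step 1: x^-=[2.0592]  P^-=[0.9897]  S=[1.4497]  K=[0.6827]  nu=[-1.2792]  x^+=[1.1859]  P^+=[0.3140]
step 2: x^-=[0.9250]  P^-=[0.4811]  S=[0.9411]  K=[0.5112]  nu=[-3.4850]  x^+=[-0.8565]  P^+=[0.2351]
step 3: x^-=[-0.6681]  P^-=[0.4331]  S=[0.8931]  K=[0.4849]  nu=[0.2481]  x^+=[-0.5478]  P^+=[0.2231]
step 4: x^-=[-0.4273]  P^-=[0.4257]  S=[0.8857]  K=[0.4806]  nu=[3.3473]  x^+=[1.1816]  P^+=[0.2211]

P_post[0,0] = 0.2211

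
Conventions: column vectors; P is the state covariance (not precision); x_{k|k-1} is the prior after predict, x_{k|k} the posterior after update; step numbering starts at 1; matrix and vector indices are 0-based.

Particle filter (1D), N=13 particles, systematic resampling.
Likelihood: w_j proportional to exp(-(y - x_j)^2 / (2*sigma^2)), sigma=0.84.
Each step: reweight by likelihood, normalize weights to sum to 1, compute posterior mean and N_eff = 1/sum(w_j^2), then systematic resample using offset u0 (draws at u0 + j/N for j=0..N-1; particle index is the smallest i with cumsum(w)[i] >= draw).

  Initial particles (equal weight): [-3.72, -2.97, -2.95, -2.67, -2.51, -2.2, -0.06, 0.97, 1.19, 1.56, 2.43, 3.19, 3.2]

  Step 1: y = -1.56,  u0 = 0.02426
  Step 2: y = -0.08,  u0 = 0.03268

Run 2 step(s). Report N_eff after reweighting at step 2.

N_eff = 1.5181

step 1: w=[0.0150, 0.0998, 0.1039, 0.1706, 0.2155, 0.3056, 0.0829, 0.0044, 0.0019, 0.0004, 0.0000, 0.0000, 0.0000]  mean=-2.3251  Neff=5.0815  idx=[1, 1, 2, 3, 3, 4, 4, 4, 5, 5, 5, 5, 6]
step 2: w=[0.0022, 0.0022, 0.0024, 0.0070, 0.0070, 0.0123, 0.0123, 0.0123, 0.0335, 0.0335, 0.0335, 0.0335, 0.8085]  mean=-0.4929  Neff=1.5181  idx=[5, 9, 11, 12, 12, 12, 12, 12, 12, 12, 12, 12, 12]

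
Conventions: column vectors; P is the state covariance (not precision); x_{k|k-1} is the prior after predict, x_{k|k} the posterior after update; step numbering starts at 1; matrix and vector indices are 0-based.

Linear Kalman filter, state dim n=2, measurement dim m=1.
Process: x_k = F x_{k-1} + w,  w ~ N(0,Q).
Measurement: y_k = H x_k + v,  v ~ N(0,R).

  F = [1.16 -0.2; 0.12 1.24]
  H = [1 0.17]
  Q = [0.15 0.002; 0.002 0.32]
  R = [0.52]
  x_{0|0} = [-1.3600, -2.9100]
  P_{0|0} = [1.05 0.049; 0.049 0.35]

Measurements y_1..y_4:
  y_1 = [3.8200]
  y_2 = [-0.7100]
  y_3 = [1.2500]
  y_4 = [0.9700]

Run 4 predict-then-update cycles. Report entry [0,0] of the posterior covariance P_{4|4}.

P_post[0,0] = 0.5106

step 1: x^-=[-0.9956, -3.7716]  P^-=[1.5541 0.1307; 0.1307 0.8879]  S=[2.1442]  K=[0.7352; 0.1313]  nu=[5.4568]  x^+=[3.0160, -3.0550]  P^+=[0.3953 -0.0764; -0.0764 0.8509]
step 2: x^-=[4.1096, -3.4262]  P^-=[0.7513 -0.2620; -0.2620 1.6113]  S=[1.2288]  K=[0.5752; 0.0097]  nu=[-4.2371]  x^+=[1.6725, -3.4673]  P^+=[0.3448 -0.2689; -0.2689 1.6112]
step 3: x^-=[2.6335, -4.0988]  P^-=[0.8032 -0.7298; -0.7298 2.7223]  S=[1.1537]  K=[0.5886; -0.2315]  nu=[-0.6867]  x^+=[2.2293, -3.9398]  P^+=[0.4034 -0.5726; -0.5726 2.6605]
step 4: x^-=[3.3740, -4.6179]  P^-=[1.0650 -1.4116; -1.4116 4.2461]  S=[1.2278]  K=[0.6720; -0.5618]  nu=[-1.6189]  x^+=[2.2861, -3.7084]  P^+=[0.5106 -0.9481; -0.9481 3.8586]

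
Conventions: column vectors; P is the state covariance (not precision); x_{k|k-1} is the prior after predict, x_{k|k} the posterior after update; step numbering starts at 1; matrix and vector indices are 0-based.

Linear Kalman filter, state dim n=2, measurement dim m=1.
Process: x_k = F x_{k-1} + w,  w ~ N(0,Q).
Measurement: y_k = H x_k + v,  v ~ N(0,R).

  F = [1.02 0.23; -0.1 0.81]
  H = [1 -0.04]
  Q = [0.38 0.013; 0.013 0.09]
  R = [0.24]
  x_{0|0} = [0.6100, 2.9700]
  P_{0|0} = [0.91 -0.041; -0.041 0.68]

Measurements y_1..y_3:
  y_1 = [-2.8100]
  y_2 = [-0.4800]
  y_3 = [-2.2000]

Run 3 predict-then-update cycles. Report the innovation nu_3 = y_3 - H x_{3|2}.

innov = [-1.9030]

step 1: x^-=[1.3053, 2.3447]  P^-=[1.3435 0.0139; 0.0139 0.5519]  S=[1.5833]  K=[0.8482; -0.0051]  nu=[-4.0215]  x^+=[-2.1058, 2.3654]  P^+=[0.2044 0.0208; 0.0208 0.5518]
step 2: x^-=[-1.6039, 2.1265]  P^-=[0.6316 0.1117; 0.1117 0.4507]  S=[0.8634]  K=[0.7264; 0.1085]  nu=[1.2089]  x^+=[-0.7257, 2.2577]  P^+=[0.1761 0.0437; 0.0437 0.4406]
step 3: x^-=[-0.2210, 1.9013]  P^-=[0.6070 0.1122; 0.1122 0.3737]  S=[0.8386]  K=[0.7184; 0.1160]  nu=[-1.9030]  x^+=[-1.5882, 1.6807]  P^+=[0.1741 0.0423; 0.0423 0.3625]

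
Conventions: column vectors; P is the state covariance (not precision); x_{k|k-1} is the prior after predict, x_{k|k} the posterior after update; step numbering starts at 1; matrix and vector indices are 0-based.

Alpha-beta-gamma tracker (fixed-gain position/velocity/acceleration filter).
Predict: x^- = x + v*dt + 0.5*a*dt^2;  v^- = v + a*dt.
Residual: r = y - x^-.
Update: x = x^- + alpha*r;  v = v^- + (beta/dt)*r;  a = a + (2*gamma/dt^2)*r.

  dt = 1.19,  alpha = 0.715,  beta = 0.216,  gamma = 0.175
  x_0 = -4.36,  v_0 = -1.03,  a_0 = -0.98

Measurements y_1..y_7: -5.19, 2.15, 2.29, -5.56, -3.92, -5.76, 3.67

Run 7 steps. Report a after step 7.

step 1: x_pred=-6.2796  r=1.0896  x^+=-5.5005  v^+=-1.9984  a^+=-0.7107
step 2: x_pred=-8.3819  r=10.5319  x^+=-0.8516  v^+=-0.9325  a^+=1.8923
step 3: x_pred=-0.6214  r=2.9114  x^+=1.4603  v^+=1.8478  a^+=2.6119
step 4: x_pred=5.5085  r=-11.0685  x^+=-2.4055  v^+=2.9469  a^+=-0.1238
step 5: x_pred=1.0137  r=-4.9337  x^+=-2.5139  v^+=1.9041  a^+=-1.3432
step 6: x_pred=-1.1990  r=-4.5610  x^+=-4.4601  v^+=-0.5222  a^+=-2.4705
step 7: x_pred=-6.8307  r=10.5007  x^+=0.6773  v^+=-1.5560  a^+=0.1249

a_post = 0.1249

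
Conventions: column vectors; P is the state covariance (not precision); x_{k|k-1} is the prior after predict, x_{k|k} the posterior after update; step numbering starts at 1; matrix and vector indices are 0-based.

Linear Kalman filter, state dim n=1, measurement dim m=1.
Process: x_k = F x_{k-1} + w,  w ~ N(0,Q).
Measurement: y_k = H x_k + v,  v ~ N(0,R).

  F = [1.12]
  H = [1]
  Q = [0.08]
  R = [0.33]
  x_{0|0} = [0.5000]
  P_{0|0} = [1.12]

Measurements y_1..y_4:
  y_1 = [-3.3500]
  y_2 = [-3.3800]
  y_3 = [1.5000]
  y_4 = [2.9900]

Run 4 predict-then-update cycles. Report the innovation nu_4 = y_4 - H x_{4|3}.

innov = [4.2347]

step 1: x^-=[0.5600]  P^-=[1.4849]  S=[1.8149]  K=[0.8182]  nu=[-3.9100]  x^+=[-2.6391]  P^+=[0.2700]
step 2: x^-=[-2.9558]  P^-=[0.4187]  S=[0.7487]  K=[0.5592]  nu=[-0.4242]  x^+=[-3.1930]  P^+=[0.1845]
step 3: x^-=[-3.5762]  P^-=[0.3115]  S=[0.6415]  K=[0.4856]  nu=[5.0762]  x^+=[-1.1113]  P^+=[0.1602]
step 4: x^-=[-1.2447]  P^-=[0.2810]  S=[0.6110]  K=[0.4599]  nu=[4.2347]  x^+=[0.7029]  P^+=[0.1518]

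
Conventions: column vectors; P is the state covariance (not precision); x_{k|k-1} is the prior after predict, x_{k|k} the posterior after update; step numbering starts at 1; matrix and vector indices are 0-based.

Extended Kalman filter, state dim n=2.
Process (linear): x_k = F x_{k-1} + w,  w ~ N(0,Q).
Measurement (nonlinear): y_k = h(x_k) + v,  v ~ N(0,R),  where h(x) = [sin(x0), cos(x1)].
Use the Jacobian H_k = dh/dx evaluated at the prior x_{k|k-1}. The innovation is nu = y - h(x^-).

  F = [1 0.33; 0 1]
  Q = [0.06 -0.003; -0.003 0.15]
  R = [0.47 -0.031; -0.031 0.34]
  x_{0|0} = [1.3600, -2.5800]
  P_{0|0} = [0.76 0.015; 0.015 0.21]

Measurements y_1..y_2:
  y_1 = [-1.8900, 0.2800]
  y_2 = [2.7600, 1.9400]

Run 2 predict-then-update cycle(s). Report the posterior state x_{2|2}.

step 1: x^-=[0.5086, -2.5800]  P^-=[0.8528 0.0813; 0.0813 0.3600]  H_jac=[0.8734 0.0000; 0.0000 0.5325]  S=[1.1206 0.0068; 0.0068 0.4421]  K=[0.6642 0.0877; 0.0607 0.4327]  nu=[-2.3770, 1.1264]  x^+=[-0.9713, -2.2370]  P^+=[0.3543 0.0173; 0.0173 0.2727]
step 2: x^-=[-1.7095, -2.2370]  P^-=[0.4554 0.1043; 0.1043 0.4227]  H_jac=[-0.1383 0.0000; 0.0000 0.7862]  S=[0.4787 -0.0423; -0.0423 0.6013]  K=[-0.1202 0.1279; 0.0189 0.5541]  nu=[3.7504, 2.5580]  x^+=[-1.8331, -0.7489]  P^+=[0.4374 0.0601; 0.0601 0.2389]

x_post = [-1.8331, -0.7489]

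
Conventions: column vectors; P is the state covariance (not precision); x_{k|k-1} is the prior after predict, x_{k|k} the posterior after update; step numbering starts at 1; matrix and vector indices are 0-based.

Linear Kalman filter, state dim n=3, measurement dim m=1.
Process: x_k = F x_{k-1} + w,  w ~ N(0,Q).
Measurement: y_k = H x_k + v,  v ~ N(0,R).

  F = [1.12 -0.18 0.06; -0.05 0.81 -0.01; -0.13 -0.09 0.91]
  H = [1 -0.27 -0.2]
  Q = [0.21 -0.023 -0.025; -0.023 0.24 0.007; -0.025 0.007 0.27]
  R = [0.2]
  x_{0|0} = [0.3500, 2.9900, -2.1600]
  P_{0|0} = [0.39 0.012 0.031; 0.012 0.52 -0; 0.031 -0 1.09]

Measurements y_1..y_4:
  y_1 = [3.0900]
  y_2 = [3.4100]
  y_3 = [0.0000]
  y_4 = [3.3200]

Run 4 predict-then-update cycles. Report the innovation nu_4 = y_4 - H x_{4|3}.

innov = [2.7254]

step 1: x^-=[-0.2758, 2.4260, -2.2802]  P^-=[0.7193 -0.1108 0.0166; -0.1108 0.5813 -0.0409; 0.0166 -0.0409 1.1764]  S=[1.0575]  K=[0.7053; -0.2454; -0.1964]  nu=[3.5648]  x^+=[2.2386, 1.5511, -2.9802]  P^+=[0.1932 0.0723 0.1631; 0.0723 0.5176 -0.0918; 0.1631 -0.0918 1.1356]
step 2: x^-=[2.0492, 1.1743, -3.1426]  P^-=[0.4680 -0.0507 0.1921; -0.0507 0.5760 -0.1221; 0.1921 -0.1221 1.1960]  S=[0.6951]  K=[0.6376; -0.2615; -0.0203]  nu=[1.0493]  x^+=[2.7183, 0.8999, -3.1639]  P^+=[0.1854 0.0652 0.2011; 0.0652 0.5285 -0.1258; 0.2011 -0.1258 1.1957]
step 3: x^-=[2.6926, 0.6246, -3.3135]  P^-=[0.4674 -0.0606 0.2415; -0.0606 0.5843 -0.1495; 0.2415 -0.1495 1.2421]  S=[0.6796]  K=[0.6407; -0.2773; 0.0492]  nu=[-3.1867]  x^+=[0.6509, 1.5082, -3.4703]  P^+=[0.1884 0.0602 0.2201; 0.0602 0.5320 -0.1402; 0.2201 -0.1402 1.2405]
step 4: x^-=[0.2493, 1.2238, -3.3784]  P^-=[0.4764 -0.0669 0.2656; -0.0669 0.5873 -0.1611; 0.2656 -0.1611 1.2770]  S=[0.6828]  K=[0.6464; -0.2831; 0.0786]  nu=[2.7254]  x^+=[2.0110, 0.4523, -3.1641]  P^+=[0.1911 0.0580 0.2309; 0.0580 0.5326 -0.1459; 0.2309 -0.1459 1.2728]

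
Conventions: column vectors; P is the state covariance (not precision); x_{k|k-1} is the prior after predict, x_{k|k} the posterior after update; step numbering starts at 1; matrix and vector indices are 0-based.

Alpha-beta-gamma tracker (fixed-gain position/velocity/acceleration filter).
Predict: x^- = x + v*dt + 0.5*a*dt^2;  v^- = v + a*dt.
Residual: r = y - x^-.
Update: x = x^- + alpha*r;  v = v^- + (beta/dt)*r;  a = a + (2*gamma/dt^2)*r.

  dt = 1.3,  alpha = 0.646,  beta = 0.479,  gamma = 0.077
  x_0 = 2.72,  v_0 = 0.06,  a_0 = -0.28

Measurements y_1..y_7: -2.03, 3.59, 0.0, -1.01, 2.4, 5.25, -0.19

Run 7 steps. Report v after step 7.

step 1: x_pred=2.5614  r=-4.5914  x^+=-0.4046  v^+=-1.9958  a^+=-0.6984
step 2: x_pred=-3.5893  r=7.1793  x^+=1.0485  v^+=-0.2584  a^+=-0.0442
step 3: x_pred=0.6753  r=-0.6753  x^+=0.2391  v^+=-0.5646  a^+=-0.1057
step 4: x_pred=-0.5843  r=-0.4257  x^+=-0.8593  v^+=-0.8589  a^+=-0.1445
step 5: x_pred=-2.0980  r=4.4980  x^+=0.8077  v^+=0.6106  a^+=0.2654
step 6: x_pred=1.8257  r=3.4243  x^+=4.0378  v^+=2.2173  a^+=0.5774
step 7: x_pred=7.4081  r=-7.5981  x^+=2.4997  v^+=0.1683  a^+=-0.1150

v_post = 0.1683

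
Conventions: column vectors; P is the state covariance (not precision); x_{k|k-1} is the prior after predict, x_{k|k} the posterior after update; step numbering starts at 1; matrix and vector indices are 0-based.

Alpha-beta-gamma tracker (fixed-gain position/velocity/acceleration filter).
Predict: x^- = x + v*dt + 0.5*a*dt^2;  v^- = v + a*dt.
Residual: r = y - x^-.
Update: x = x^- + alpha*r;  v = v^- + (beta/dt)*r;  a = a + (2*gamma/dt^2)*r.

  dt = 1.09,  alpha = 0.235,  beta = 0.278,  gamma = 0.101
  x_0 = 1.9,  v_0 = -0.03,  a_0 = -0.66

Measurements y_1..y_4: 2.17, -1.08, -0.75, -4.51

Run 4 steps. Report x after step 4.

step 1: x_pred=1.4752  r=0.6948  x^+=1.6385  v^+=-0.5722  a^+=-0.5419
step 2: x_pred=0.6929  r=-1.7729  x^+=0.2763  v^+=-1.6150  a^+=-0.8433
step 3: x_pred=-1.9851  r=1.2351  x^+=-1.6948  v^+=-2.2192  a^+=-0.6333
step 4: x_pred=-4.4900  r=-0.0200  x^+=-4.4947  v^+=-2.9146  a^+=-0.6367

x_post = -4.4947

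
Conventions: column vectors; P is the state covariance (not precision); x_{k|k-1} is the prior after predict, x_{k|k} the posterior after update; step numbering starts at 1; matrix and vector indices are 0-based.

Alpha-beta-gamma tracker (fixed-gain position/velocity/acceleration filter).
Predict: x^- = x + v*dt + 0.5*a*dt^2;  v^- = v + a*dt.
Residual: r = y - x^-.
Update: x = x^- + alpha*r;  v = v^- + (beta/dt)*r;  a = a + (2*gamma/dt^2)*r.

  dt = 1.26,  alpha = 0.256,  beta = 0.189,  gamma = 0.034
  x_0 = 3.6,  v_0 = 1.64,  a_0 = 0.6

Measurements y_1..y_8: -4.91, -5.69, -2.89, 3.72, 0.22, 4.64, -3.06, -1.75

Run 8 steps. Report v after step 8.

v_post = 0.1918

step 1: x_pred=6.1427  r=-11.0527  x^+=3.3132  v^+=0.7381  a^+=0.1266
step 2: x_pred=4.3437  r=-10.0337  x^+=1.7751  v^+=-0.6074  a^+=-0.3032
step 3: x_pred=0.7690  r=-3.6590  x^+=-0.1677  v^+=-1.5383  a^+=-0.4599
step 4: x_pred=-2.4710  r=6.1910  x^+=-0.8861  v^+=-1.1891  a^+=-0.1947
step 5: x_pred=-2.5390  r=2.7590  x^+=-1.8327  v^+=-1.0206  a^+=-0.0765
step 6: x_pred=-3.1794  r=7.8194  x^+=-1.1776  v^+=0.0558  a^+=0.2584
step 7: x_pred=-0.9022  r=-2.1578  x^+=-1.4546  v^+=0.0577  a^+=0.1659
step 8: x_pred=-1.2501  r=-0.4999  x^+=-1.3781  v^+=0.1918  a^+=0.1445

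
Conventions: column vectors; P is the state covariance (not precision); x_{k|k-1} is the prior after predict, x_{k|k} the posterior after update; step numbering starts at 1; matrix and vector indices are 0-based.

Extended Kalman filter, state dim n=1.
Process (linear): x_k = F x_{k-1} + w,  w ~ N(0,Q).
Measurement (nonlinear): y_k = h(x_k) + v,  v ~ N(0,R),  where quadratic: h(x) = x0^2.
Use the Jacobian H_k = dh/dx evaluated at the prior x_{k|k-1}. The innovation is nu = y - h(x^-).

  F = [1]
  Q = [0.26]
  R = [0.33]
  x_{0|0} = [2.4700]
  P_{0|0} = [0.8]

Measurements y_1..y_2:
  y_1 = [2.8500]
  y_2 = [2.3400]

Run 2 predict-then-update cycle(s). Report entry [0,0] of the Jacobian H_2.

step 1: x^-=[2.4700]  P^-=[1.0600]  H_jac=[4.9400]  S=[26.1978]  K=[0.1999]  nu=[-3.2509]  x^+=[1.8202]  P^+=[0.0134]
step 2: x^-=[1.8202]  P^-=[0.2734]  H_jac=[3.6404]  S=[3.9527]  K=[0.2518]  nu=[-0.9732]  x^+=[1.5752]  P^+=[0.0228]

H_jac[0,0] = 3.6404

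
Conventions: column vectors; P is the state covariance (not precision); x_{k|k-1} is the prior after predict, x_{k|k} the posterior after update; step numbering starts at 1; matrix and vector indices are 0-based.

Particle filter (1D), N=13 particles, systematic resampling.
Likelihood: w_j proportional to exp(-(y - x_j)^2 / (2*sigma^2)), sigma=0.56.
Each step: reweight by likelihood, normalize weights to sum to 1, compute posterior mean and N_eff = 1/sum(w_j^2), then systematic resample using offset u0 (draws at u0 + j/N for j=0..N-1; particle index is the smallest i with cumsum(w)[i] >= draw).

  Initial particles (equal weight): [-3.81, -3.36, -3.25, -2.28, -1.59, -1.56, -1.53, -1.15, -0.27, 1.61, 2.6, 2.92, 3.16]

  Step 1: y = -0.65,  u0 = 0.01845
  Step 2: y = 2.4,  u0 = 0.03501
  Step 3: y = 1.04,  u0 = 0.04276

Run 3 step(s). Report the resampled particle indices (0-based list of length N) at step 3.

step 1: w=[0.0000, 0.0000, 0.0000, 0.0063, 0.1071, 0.1170, 0.1274, 0.2941, 0.3480, 0.0001, 0.0000, 0.0000, 0.0000]  mean=-0.9941  Neff=4.0164  idx=[4, 4, 5, 6, 6, 7, 7, 7, 7, 8, 8, 8, 8]
step 2: w=[0.0000, 0.0000, 0.0000, 0.0000, 0.0000, 0.0000, 0.0000, 0.0000, 0.0000, 0.2500, 0.2500, 0.2500, 0.2500]  mean=-0.2701  Neff=4.0013  idx=[9, 9, 9, 10, 10, 10, 10, 11, 11, 11, 12, 12, 12]
step 3: w=[0.0769, 0.0769, 0.0769, 0.0769, 0.0769, 0.0769, 0.0769, 0.0769, 0.0769, 0.0769, 0.0769, 0.0769, 0.0769]  mean=-0.2700  Neff=13.0000  idx=[0, 1, 2, 3, 4, 5, 6, 7, 8, 9, 10, 11, 12]

resampled_idx = [0, 1, 2, 3, 4, 5, 6, 7, 8, 9, 10, 11, 12]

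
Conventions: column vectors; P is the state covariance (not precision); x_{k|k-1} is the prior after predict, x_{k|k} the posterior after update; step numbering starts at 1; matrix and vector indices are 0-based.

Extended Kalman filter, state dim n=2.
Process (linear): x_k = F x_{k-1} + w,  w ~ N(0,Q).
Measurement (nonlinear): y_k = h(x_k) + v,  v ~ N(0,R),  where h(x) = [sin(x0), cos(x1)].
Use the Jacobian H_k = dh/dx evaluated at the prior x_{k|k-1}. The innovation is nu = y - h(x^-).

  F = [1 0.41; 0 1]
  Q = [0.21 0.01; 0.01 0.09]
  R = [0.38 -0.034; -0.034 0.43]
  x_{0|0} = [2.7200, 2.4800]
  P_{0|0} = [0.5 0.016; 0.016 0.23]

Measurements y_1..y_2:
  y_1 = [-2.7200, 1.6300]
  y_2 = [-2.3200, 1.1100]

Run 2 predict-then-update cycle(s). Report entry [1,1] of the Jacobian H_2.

H_jac[1,1] = -0.9629

step 1: x^-=[3.7368, 2.4800]  P^-=[0.7618 0.1203; 0.1203 0.3200]  H_jac=[-0.8280 0.0000; 0.0000 -0.6144]  S=[0.9023 0.0272; 0.0272 0.5508]  K=[-0.6961 -0.0998; -0.0998 -0.3520]  nu=[-2.1593, 2.4190]  x^+=[4.9984, 1.8439]  P^+=[0.3153 0.0313; 0.0313 0.2409]
step 2: x^-=[5.7544, 1.8439]  P^-=[0.5915 0.1401; 0.1401 0.3309]  H_jac=[0.8634 0.0000; 0.0000 -0.9629]  S=[0.8210 -0.1505; -0.1505 0.7368]  K=[0.6114 -0.0582; 0.0707 -0.4180]  nu=[-1.8155, 1.3798]  x^+=[4.5640, 1.1388]  P^+=[0.2714 0.0476; 0.0476 0.1891]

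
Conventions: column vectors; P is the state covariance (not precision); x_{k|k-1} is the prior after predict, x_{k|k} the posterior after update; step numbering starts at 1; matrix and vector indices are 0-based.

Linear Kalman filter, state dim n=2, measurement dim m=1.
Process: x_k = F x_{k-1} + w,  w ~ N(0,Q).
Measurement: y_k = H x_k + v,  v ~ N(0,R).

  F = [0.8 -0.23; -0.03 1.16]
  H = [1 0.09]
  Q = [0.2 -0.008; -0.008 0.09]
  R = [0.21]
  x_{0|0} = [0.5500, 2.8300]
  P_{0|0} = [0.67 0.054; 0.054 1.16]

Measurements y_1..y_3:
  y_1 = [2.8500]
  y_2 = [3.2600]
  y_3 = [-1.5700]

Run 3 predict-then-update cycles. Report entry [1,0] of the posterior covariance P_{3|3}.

P_post[1,0] = -0.4043

step 1: x^-=[-0.2109, 3.2663]  P^-=[0.6703 -0.2831; -0.2831 1.6477]  S=[0.8427]  K=[0.7652; -0.1599]  nu=[2.7669]  x^+=[1.9063, 2.8237]  P^+=[0.1769 -0.1799; -0.1799 1.6262]
step 2: x^-=[0.8756, 3.2183]  P^-=[0.4655 -0.6143; -0.6143 2.2909]  S=[0.5834]  K=[0.7030; -0.6996]  nu=[2.0947]  x^+=[2.3483, 1.7529]  P^+=[0.1771 -0.3274; -0.3274 2.0053]
step 3: x^-=[1.4754, 1.9629]  P^-=[0.5399 -0.8534; -0.8534 2.8113]  S=[0.6191]  K=[0.7481; -0.9697]  nu=[-3.2221]  x^+=[-0.9349, 5.0874]  P^+=[0.1935 -0.4043; -0.4043 2.2291]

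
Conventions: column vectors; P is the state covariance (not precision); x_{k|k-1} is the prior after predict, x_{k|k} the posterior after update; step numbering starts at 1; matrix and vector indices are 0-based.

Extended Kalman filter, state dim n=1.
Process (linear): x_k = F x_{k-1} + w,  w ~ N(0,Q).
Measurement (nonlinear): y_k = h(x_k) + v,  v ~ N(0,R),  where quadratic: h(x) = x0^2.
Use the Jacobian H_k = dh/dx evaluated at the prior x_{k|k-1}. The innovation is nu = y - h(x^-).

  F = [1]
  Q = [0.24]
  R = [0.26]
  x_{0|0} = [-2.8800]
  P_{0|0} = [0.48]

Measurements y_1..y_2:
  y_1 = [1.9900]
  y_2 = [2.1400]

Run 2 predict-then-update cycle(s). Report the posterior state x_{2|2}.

x_post = [-1.5168]

step 1: x^-=[-2.8800]  P^-=[0.7200]  H_jac=[-5.7600]  S=[24.1479]  K=[-0.1717]  nu=[-6.3044]  x^+=[-1.7973]  P^+=[0.0078]
step 2: x^-=[-1.7973]  P^-=[0.2478]  H_jac=[-3.5945]  S=[3.4611]  K=[-0.2573]  nu=[-1.0902]  x^+=[-1.5168]  P^+=[0.0186]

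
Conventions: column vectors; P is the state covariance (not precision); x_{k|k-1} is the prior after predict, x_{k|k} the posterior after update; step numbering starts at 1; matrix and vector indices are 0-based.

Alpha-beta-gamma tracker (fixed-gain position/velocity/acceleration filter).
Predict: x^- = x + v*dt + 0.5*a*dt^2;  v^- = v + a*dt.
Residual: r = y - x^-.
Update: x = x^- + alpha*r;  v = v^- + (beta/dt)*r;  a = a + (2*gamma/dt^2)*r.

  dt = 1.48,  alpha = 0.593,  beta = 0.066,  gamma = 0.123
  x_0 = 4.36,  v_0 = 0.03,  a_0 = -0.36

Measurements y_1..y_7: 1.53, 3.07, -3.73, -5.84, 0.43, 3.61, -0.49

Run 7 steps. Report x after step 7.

step 1: x_pred=4.0101  r=-2.4801  x^+=2.5394  v^+=-0.6134  a^+=-0.6385
step 2: x_pred=0.9323  r=2.1377  x^+=2.1999  v^+=-1.4631  a^+=-0.3985
step 3: x_pred=-0.4018  r=-3.3282  x^+=-2.3754  v^+=-2.2012  a^+=-0.7722
step 4: x_pred=-6.4790  r=0.6390  x^+=-6.1001  v^+=-3.3156  a^+=-0.7005
step 5: x_pred=-11.7744  r=12.2044  x^+=-4.5372  v^+=-3.8081  a^+=0.6702
step 6: x_pred=-9.4391  r=13.0491  x^+=-1.7010  v^+=-2.2343  a^+=2.1357
step 7: x_pred=-2.6687  r=2.1787  x^+=-1.3767  v^+=1.0237  a^+=2.3804

x_post = -1.3767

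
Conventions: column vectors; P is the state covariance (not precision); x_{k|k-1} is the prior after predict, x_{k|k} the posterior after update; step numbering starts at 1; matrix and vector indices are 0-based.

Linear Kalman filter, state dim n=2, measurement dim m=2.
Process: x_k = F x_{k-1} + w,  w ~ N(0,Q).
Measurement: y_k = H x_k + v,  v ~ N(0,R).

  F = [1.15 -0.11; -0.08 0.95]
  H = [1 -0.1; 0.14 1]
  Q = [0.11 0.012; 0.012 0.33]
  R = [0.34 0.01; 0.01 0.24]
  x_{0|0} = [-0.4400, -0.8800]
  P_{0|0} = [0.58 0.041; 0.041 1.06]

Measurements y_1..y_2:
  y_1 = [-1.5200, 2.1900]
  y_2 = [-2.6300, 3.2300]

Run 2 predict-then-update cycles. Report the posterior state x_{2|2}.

step 1: x^-=[-0.4092, -0.8008]  P^-=[0.8795 -0.1070; -0.1070 1.2841]  S=[1.2537 -0.1008; -0.1008 1.5114]  K=[0.7147 0.0583; -0.1209 0.8317]  nu=[-1.1909, 3.0481]  x^+=[-1.0825, 1.8781]  P^+=[0.2423 -0.0128; -0.0128 0.2002]
step 2: x^-=[-1.4515, 1.8708]  P^-=[0.4361 -0.0453; -0.0453 0.5142]  S=[0.7903 -0.0250; -0.0250 0.7500]  K=[0.5588 0.0397; -0.1010 0.6737]  nu=[-0.9914, 1.5624]  x^+=[-1.9435, 3.0236]  P^+=[0.1893 -0.0114; -0.0114 0.1623]

x_post = [-1.9435, 3.0236]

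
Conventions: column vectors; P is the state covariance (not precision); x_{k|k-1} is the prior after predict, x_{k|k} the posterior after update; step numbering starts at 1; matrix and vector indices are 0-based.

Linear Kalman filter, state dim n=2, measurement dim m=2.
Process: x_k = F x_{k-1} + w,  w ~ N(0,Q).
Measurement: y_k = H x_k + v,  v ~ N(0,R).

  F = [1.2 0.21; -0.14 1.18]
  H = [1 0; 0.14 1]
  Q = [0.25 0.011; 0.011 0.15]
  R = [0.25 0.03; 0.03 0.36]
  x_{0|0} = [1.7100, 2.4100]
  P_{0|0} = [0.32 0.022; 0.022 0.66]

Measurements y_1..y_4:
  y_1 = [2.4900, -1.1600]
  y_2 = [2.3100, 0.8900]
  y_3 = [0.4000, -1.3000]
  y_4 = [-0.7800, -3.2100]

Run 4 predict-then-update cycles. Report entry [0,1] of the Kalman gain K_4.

K[0,1] = 0.0204

step 1: x^-=[2.5581, 2.6044]  P^-=[0.7510 0.1513; 0.1513 1.0680]  S=[1.0010 0.2864; 0.2864 1.4851]  K=[0.7418 0.0296; -0.0622 0.7454]  nu=[-0.0681, -4.1225]  x^+=[2.3855, -0.4643]  P^+=[0.1863 0.0068; 0.0068 0.2655]
step 2: x^-=[2.7651, -0.8819]  P^-=[0.5335 0.0550; 0.0550 0.5211]  S=[0.7835 0.1596; 0.1596 0.9070]  K=[0.6760 0.0239; -0.0505 0.5919]  nu=[-0.4551, 1.3847]  x^+=[2.4906, -0.0392]  P^+=[0.1697 0.0051; 0.0051 0.2109]
step 3: x^-=[2.9805, -0.3949]  P^-=[0.5063 0.0419; 0.0419 0.4452]  S=[0.7563 0.1427; 0.1427 0.8269]  K=[0.6654 0.0215; -0.0492 0.5540]  nu=[-2.5805, -1.3223]  x^+=[1.2351, -1.0006]  P^+=[0.1670 0.0043; 0.0043 0.1974]
step 4: x^-=[1.2720, -1.3536]  P^-=[0.5013 0.0378; 0.0378 0.4267]  S=[0.7513 0.1380; 0.1380 0.8071]  K=[0.6635 0.0204; -0.0495 0.5437]  nu=[-2.0520, -2.0345]  x^+=[-0.1310, -2.3581]  P^+=[0.1665 0.0039; 0.0039 0.1937]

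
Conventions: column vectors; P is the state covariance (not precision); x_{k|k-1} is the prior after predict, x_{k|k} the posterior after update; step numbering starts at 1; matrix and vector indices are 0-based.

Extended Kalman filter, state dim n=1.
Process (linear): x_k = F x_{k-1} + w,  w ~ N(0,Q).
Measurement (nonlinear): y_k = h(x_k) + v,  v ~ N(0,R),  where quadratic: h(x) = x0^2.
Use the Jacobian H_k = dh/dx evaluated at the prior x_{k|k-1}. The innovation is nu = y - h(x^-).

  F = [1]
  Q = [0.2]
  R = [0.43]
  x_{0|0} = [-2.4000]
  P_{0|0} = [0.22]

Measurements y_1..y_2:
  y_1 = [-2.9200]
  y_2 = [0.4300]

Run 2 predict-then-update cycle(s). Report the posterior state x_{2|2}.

step 1: x^-=[-2.4000]  P^-=[0.4200]  H_jac=[-4.8000]  S=[10.1068]  K=[-0.1995]  nu=[-8.6800]  x^+=[-0.6686]  P^+=[0.0179]
step 2: x^-=[-0.6686]  P^-=[0.2179]  H_jac=[-1.3372]  S=[0.8196]  K=[-0.3555]  nu=[-0.0170]  x^+=[-0.6625]  P^+=[0.1143]

x_post = [-0.6625]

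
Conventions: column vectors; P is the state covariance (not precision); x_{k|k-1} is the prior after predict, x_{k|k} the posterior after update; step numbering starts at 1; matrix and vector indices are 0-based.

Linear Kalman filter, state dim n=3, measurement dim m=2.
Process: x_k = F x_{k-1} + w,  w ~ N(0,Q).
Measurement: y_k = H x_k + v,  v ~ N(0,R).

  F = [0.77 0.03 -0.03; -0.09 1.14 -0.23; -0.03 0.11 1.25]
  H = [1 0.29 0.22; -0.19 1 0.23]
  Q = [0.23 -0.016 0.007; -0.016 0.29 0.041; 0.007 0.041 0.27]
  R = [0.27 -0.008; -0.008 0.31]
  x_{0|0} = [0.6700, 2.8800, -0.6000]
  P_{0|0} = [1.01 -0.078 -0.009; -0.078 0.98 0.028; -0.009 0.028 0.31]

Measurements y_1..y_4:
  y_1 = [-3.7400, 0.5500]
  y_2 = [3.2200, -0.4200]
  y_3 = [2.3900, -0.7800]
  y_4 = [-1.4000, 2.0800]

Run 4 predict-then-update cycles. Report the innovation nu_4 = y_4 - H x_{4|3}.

innov = [-2.6661, 2.3097]

step 1: x^-=[0.6203, 3.3609, -0.4533]  P^-=[0.8268 -0.1182 -0.0390; -0.1182 1.5891 0.1211; -0.0390 0.1211 0.7760]  S=[1.1977 0.2507; 0.2507 2.0740]  K=[0.7009 -0.2218; 0.1466 0.7727; 0.1111 0.1346]  nu=[-5.2352, -2.5888]  x^+=[-2.4751, 0.5931, -1.3836]  P^+=[0.2143 -0.0134 -0.0879; -0.0134 0.2682 -0.1406; -0.0879 -0.1406 0.7162]
step 2: x^-=[-1.8465, 1.2171, -1.5899]  P^-=[0.3616 -0.0074 -0.1145; -0.0074 0.7510 -0.3176; -0.1145 -0.3176 1.3605]  S=[0.6654 0.0903; 0.0903 1.0127]  K=[0.5224 -0.1477; 0.1216 0.6600; 0.1387 0.0045]  nu=[5.0633, -1.6223]  x^+=[1.0383, 0.7621, -0.8949]  P^+=[0.1718 0.0196 -0.1604; 0.0196 0.2856 -0.3401; -0.1604 -0.3401 1.3475]
step 3: x^-=[0.8492, 0.9812, -1.0659]  P^-=[0.3423 0.0502 -0.2111; 0.0502 0.9015 -0.7702; -0.2111 -0.7702 2.2975]  S=[0.6373 0.0916; 0.0916 0.9905]  K=[0.5030 -0.1105; 0.1211 0.7105; 0.1426 -0.2167]  nu=[1.4908, -1.3547]  x^+=[1.7486, 0.1992, -0.5597]  P^+=[0.1792 0.0577 -0.2691; 0.0577 0.3764 -0.6355; -0.2691 -0.6355 2.2437]
step 4: x^-=[1.3692, 0.1984, -0.7302]  P^-=[0.3548 0.1234 -0.3562; 0.1234 1.2096 -1.4200; -0.3562 -1.4200 3.6255]  S=[0.6357 0.1013; 0.1013 1.0552]  K=[0.5028 -0.0728; 0.1267 0.8024; 0.1269 -0.5035]  nu=[-2.6661, 2.3097]  x^+=[-0.1395, 1.7140, -2.2314]  P^+=[0.1959 0.1047 -0.4088; 0.1047 0.4994 -1.0077; -0.4088 -1.0077 3.3607]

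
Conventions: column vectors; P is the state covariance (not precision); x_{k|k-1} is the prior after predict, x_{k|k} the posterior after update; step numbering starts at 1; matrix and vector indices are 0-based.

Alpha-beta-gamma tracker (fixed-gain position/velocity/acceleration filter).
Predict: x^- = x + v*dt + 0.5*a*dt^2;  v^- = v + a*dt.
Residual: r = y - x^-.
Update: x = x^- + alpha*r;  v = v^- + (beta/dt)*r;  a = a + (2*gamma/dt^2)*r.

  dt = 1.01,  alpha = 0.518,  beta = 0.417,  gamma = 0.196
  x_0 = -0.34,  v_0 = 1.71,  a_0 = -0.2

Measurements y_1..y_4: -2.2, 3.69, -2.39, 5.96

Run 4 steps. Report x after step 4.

step 1: x_pred=1.2851  r=-3.4851  x^+=-0.5202  v^+=0.0691  a^+=-1.5392
step 2: x_pred=-1.2355  r=4.9255  x^+=1.3159  v^+=0.5481  a^+=0.3535
step 3: x_pred=2.0498  r=-4.4398  x^+=-0.2500  v^+=-0.9279  a^+=-1.3526
step 4: x_pred=-1.8771  r=7.8371  x^+=2.1825  v^+=0.9417  a^+=1.6590

x_post = 2.1825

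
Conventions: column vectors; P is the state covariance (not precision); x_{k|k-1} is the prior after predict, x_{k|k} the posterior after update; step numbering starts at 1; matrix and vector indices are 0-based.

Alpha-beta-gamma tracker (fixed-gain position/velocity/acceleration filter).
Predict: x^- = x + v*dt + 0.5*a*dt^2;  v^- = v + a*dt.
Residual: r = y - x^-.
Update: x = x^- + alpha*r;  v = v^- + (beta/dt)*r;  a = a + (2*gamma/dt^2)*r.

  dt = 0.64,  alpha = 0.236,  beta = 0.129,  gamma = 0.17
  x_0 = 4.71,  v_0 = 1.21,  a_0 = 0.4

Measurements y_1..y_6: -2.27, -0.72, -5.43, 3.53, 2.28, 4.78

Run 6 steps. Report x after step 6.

x_post = -9.7417

step 1: x_pred=5.5663  r=-7.8363  x^+=3.7169  v^+=-0.1135  a^+=-6.1048
step 2: x_pred=2.3940  r=-3.1140  x^+=1.6591  v^+=-4.6482  a^+=-8.6897
step 3: x_pred=-3.0954  r=-2.3346  x^+=-3.6463  v^+=-10.6802  a^+=-10.6276
step 4: x_pred=-12.6582  r=16.1882  x^+=-8.8378  v^+=-14.2189  a^+=2.8099
step 5: x_pred=-17.3624  r=19.6424  x^+=-12.7268  v^+=-8.4614  a^+=19.1146
step 6: x_pred=-14.2274  r=19.0074  x^+=-9.7417  v^+=7.6031  a^+=34.8923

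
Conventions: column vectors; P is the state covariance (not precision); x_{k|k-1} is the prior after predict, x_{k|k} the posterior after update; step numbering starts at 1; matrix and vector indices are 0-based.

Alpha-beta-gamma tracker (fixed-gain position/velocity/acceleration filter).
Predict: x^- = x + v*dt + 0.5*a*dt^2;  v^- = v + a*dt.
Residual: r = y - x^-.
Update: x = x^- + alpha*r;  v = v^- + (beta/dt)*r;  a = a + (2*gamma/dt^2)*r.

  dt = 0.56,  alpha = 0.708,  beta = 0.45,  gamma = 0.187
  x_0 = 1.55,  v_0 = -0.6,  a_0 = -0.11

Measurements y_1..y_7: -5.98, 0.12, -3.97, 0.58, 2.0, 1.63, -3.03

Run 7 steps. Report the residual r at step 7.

step 1: x_pred=1.1968  r=-7.1768  x^+=-3.8844  v^+=-6.4286  a^+=-8.6690
step 2: x_pred=-8.8437  r=8.9637  x^+=-2.4974  v^+=-4.0803  a^+=2.0211
step 3: x_pred=-4.4655  r=0.4955  x^+=-4.1147  v^+=-2.5503  a^+=2.6120
step 4: x_pred=-5.1333  r=5.7133  x^+=-1.0883  v^+=3.5034  a^+=9.4257
step 5: x_pred=2.3516  r=-0.3516  x^+=2.1027  v^+=8.4993  a^+=9.0064
step 6: x_pred=8.2745  r=-6.6445  x^+=3.5702  v^+=8.2036  a^+=1.0822
step 7: x_pred=8.3339  r=-11.3639  x^+=0.2882  v^+=-0.3221  a^+=-12.4704

resid = -11.3639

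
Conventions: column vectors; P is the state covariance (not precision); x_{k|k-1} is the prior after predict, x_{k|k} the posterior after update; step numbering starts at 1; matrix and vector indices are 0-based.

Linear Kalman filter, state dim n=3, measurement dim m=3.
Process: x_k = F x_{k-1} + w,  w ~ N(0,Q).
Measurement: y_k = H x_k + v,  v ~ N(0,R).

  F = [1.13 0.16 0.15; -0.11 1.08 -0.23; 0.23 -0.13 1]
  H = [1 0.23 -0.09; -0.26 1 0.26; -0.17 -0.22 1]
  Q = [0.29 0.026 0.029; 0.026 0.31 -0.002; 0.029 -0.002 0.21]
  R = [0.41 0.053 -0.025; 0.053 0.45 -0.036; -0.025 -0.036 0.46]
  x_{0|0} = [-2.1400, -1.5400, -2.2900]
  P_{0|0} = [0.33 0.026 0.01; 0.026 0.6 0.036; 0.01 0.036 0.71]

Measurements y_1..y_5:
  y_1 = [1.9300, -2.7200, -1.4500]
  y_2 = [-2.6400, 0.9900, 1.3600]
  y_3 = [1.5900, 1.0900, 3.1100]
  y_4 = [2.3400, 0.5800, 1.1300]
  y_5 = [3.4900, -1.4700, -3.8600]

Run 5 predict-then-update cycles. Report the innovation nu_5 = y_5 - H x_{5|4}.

step 1: x^-=[-3.0081, -0.9011, -2.5820]  P^-=[0.7572 0.0972 0.2226; 0.0972 1.0278 -0.2127; 0.2226 -0.2127 0.9413]  S=[1.2427 0.2314 -0.1427; 0.2314 1.4014 -0.2632; -0.1427 -0.2632 1.4981]  K=[0.6437 -0.1194 0.0888; 0.1480 0.6174 -0.1814; 0.1320 0.0840 0.6616]  nu=[4.9130, -1.9297, 0.4224]  x^+=[0.4222, -1.4418, -1.8163]  P^+=[0.2569 0.0237 0.0779; 0.0237 0.3081 -0.0376; 0.0779 -0.0376 0.3030]
step 2: x^-=[-0.0261, -1.1858, -1.5317]  P^-=[0.6659 0.0391 0.2177; 0.0391 0.7055 -0.1696; 0.2177 -0.1696 0.5760]  S=[1.1038 0.1322 -0.0573; 0.1322 1.1015 -0.2426; -0.0573 -0.2426 1.0929]  K=[0.6133 -0.1236 0.0924; 0.1227 0.5374 -0.1776; 0.1390 0.0333 0.5420]  nu=[-2.4790, 2.5673, 2.6264]  x^+=[-1.6211, -0.5768, -0.3676]  P^+=[0.2456 0.0174 0.0772; 0.0174 0.2701 -0.0417; 0.0772 -0.0417 0.2486]
step 3: x^-=[-1.9793, -0.3600, -0.6655]  P^-=[0.6465 0.0279 0.2066; 0.0279 0.6617 -0.1576; 0.2066 -0.1576 0.5214]  S=[1.0779 0.1144 -0.0522; 0.1144 1.0662 -0.2320; -0.0522 -0.2320 1.0334]  K=[0.6063 -0.1266 0.0898; 0.1161 0.5250 -0.1743; 0.1367 0.0268 0.5171]  nu=[3.5922, 1.1084, 3.3598]  x^+=[0.3599, 0.0532, 1.5925]  P^+=[0.2428 0.0154 0.0754; 0.0154 0.2634 -0.0414; 0.0754 -0.0414 0.2372]
step 4: x^-=[0.6541, -0.3484, 1.6684]  P^-=[0.6413 0.0257 0.2025; 0.0257 0.6535 -0.1538; 0.2025 -0.1538 0.5090]  S=[1.0718 0.1108 -0.0524; 0.1108 1.0605 -0.2286; -0.0524 -0.2286 1.0199]  K=[0.6044 -0.1274 0.0886; 0.1146 0.5229 -0.1730; 0.1355 0.0261 0.5113]  nu=[1.9162, 0.6647, -0.5038]  x^+=[1.6829, 0.3059, 1.6877]  P^+=[0.2421 0.0150 0.0747; 0.0150 0.2622 -0.0410; 0.0747 -0.0410 0.2345]
step 5: x^-=[2.2038, -0.2429, 2.0350]  P^-=[0.6399 0.0254 0.2012; 0.0254 0.6517 -0.1526; 0.2012 -0.1526 0.5059]  S=[1.0703 0.1102 -0.0527; 0.1102 1.0594 -0.2275; -0.0527 -0.2275 1.0166]  K=[0.6039 -0.1276 0.0882; 0.1143 0.5225 -0.1725; 0.1351 0.0262 0.5099]  nu=[1.5252, -1.1832, -5.5738]  x^+=[2.7843, 0.2749, -0.6320]  P^+=[0.2419 0.0150 0.0745; 0.0150 0.2619 -0.0409; 0.0745 -0.0409 0.2339]

innov = [1.5252, -1.1832, -5.5738]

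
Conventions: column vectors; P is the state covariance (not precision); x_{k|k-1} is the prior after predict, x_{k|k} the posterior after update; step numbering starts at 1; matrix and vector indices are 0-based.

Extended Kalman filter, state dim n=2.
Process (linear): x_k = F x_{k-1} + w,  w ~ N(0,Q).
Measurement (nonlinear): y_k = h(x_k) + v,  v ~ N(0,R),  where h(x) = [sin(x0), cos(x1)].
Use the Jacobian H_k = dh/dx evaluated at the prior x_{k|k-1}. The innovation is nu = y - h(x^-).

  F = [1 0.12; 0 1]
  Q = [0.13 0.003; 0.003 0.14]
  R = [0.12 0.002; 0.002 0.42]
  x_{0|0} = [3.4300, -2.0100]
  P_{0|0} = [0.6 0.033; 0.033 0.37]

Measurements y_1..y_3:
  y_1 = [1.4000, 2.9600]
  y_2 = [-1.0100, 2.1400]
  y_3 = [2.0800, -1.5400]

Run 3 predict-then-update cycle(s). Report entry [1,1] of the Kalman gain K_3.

step 1: x^-=[3.1888, -2.0100]  P^-=[0.7432 0.0804; 0.0804 0.5100]  H_jac=[-0.9989 0.0000; 0.0000 0.9051]  S=[0.8616 -0.0707; -0.0707 0.8378]  K=[-0.8605 0.0143; -0.0483 0.5469]  nu=[1.4472, 3.3852]  x^+=[1.9917, -0.2286]  P^+=[0.1033 0.0047; 0.0047 0.2537]
step 2: x^-=[1.9643, -0.2286]  P^-=[0.2381 0.0382; 0.0382 0.3937]  H_jac=[-0.3834 0.0000; 0.0000 0.2266]  S=[0.1550 -0.0013; -0.0013 0.4402]  K=[-0.5889 0.0179; -0.0927 0.2024]  nu=[-1.9336, 1.1660]  x^+=[3.1238, 0.1865]  P^+=[0.1842 0.0279; 0.0279 0.3743]
step 3: x^-=[3.1462, 0.1865]  P^-=[0.3263 0.0759; 0.0759 0.5143]  H_jac=[-1.0000 0.0000; 0.0000 -0.1855]  S=[0.4463 0.0161; 0.0161 0.4377]  K=[-0.7309 -0.0053; -0.1623 -0.2119]  nu=[2.0846, -2.5227]  x^+=[1.6359, 0.3828]  P^+=[0.0877 0.0199; 0.0199 0.4817]

K[1,1] = -0.2119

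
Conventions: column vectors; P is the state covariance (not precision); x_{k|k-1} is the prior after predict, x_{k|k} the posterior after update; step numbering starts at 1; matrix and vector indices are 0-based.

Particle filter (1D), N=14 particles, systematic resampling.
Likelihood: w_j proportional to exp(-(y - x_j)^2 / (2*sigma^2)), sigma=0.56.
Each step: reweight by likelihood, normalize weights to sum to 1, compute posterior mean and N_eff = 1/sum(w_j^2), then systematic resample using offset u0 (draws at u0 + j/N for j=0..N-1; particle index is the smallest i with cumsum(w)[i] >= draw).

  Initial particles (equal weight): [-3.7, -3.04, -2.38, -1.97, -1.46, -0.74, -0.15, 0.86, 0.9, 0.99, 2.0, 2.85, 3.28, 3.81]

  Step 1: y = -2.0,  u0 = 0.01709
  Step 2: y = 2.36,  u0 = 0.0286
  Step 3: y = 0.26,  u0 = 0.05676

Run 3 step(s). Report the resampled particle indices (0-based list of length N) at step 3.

step 1: w=[0.0037, 0.0662, 0.2950, 0.3708, 0.2333, 0.0295, 0.0016, 0.0000, 0.0000, 0.0000, 0.0000, 0.0000, 0.0000, 0.0000]  mean=-2.0100  Neff=3.5193  idx=[1, 2, 2, 2, 2, 3, 3, 3, 3, 3, 3, 4, 4, 4]
step 2: w=[0.0000, 0.0000, 0.0000, 0.0000, 0.0000, 0.0004, 0.0004, 0.0004, 0.0004, 0.0004, 0.0004, 0.3325, 0.3325, 0.3325]  mean=-1.4614  Neff=3.0159  idx=[11, 11, 11, 11, 11, 12, 12, 12, 12, 13, 13, 13, 13, 13]
step 3: w=[0.0714, 0.0714, 0.0714, 0.0714, 0.0714, 0.0714, 0.0714, 0.0714, 0.0714, 0.0714, 0.0714, 0.0714, 0.0714, 0.0714]  mean=-1.4600  Neff=14.0000  idx=[0, 1, 2, 3, 4, 5, 6, 7, 8, 9, 10, 11, 12, 13]

resampled_idx = [0, 1, 2, 3, 4, 5, 6, 7, 8, 9, 10, 11, 12, 13]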